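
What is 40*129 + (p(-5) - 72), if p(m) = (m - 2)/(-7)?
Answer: 5089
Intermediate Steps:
p(m) = 2/7 - m/7 (p(m) = (-2 + m)*(-⅐) = 2/7 - m/7)
40*129 + (p(-5) - 72) = 40*129 + ((2/7 - ⅐*(-5)) - 72) = 5160 + ((2/7 + 5/7) - 72) = 5160 + (1 - 72) = 5160 - 71 = 5089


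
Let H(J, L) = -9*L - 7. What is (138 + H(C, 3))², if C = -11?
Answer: 10816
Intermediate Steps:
H(J, L) = -7 - 9*L
(138 + H(C, 3))² = (138 + (-7 - 9*3))² = (138 + (-7 - 27))² = (138 - 34)² = 104² = 10816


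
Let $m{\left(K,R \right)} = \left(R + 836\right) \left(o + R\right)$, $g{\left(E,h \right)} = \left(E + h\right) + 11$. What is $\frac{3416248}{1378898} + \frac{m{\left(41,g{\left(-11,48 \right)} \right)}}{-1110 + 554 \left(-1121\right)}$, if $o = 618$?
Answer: $\frac{82098766975}{53617069832} \approx 1.5312$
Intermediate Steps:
$g{\left(E,h \right)} = 11 + E + h$
$m{\left(K,R \right)} = \left(618 + R\right) \left(836 + R\right)$ ($m{\left(K,R \right)} = \left(R + 836\right) \left(618 + R\right) = \left(836 + R\right) \left(618 + R\right) = \left(618 + R\right) \left(836 + R\right)$)
$\frac{3416248}{1378898} + \frac{m{\left(41,g{\left(-11,48 \right)} \right)}}{-1110 + 554 \left(-1121\right)} = \frac{3416248}{1378898} + \frac{516648 + \left(11 - 11 + 48\right)^{2} + 1454 \left(11 - 11 + 48\right)}{-1110 + 554 \left(-1121\right)} = 3416248 \cdot \frac{1}{1378898} + \frac{516648 + 48^{2} + 1454 \cdot 48}{-1110 - 621034} = \frac{1708124}{689449} + \frac{516648 + 2304 + 69792}{-622144} = \frac{1708124}{689449} + 588744 \left(- \frac{1}{622144}\right) = \frac{1708124}{689449} - \frac{73593}{77768} = \frac{82098766975}{53617069832}$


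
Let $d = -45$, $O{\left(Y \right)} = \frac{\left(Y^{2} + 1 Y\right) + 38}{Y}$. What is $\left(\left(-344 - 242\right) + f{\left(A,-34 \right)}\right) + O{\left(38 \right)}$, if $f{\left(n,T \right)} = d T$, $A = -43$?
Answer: $984$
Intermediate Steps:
$O{\left(Y \right)} = \frac{38 + Y + Y^{2}}{Y}$ ($O{\left(Y \right)} = \frac{\left(Y^{2} + Y\right) + 38}{Y} = \frac{\left(Y + Y^{2}\right) + 38}{Y} = \frac{38 + Y + Y^{2}}{Y}$)
$f{\left(n,T \right)} = - 45 T$
$\left(\left(-344 - 242\right) + f{\left(A,-34 \right)}\right) + O{\left(38 \right)} = \left(\left(-344 - 242\right) - -1530\right) + \left(1 + 38 + \frac{38}{38}\right) = \left(-586 + 1530\right) + \left(1 + 38 + 38 \cdot \frac{1}{38}\right) = 944 + \left(1 + 38 + 1\right) = 944 + 40 = 984$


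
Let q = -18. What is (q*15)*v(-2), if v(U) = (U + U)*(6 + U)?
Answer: 4320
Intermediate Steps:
v(U) = 2*U*(6 + U) (v(U) = (2*U)*(6 + U) = 2*U*(6 + U))
(q*15)*v(-2) = (-18*15)*(2*(-2)*(6 - 2)) = -540*(-2)*4 = -270*(-16) = 4320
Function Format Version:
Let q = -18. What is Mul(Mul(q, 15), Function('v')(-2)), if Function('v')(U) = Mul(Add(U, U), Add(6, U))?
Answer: 4320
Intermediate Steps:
Function('v')(U) = Mul(2, U, Add(6, U)) (Function('v')(U) = Mul(Mul(2, U), Add(6, U)) = Mul(2, U, Add(6, U)))
Mul(Mul(q, 15), Function('v')(-2)) = Mul(Mul(-18, 15), Mul(2, -2, Add(6, -2))) = Mul(-270, Mul(2, -2, 4)) = Mul(-270, -16) = 4320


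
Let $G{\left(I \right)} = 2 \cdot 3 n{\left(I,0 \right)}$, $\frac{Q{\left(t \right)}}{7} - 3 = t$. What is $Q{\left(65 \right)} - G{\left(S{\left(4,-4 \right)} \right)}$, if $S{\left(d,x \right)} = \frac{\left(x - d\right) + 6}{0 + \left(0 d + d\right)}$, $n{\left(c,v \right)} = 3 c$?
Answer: $485$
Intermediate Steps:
$Q{\left(t \right)} = 21 + 7 t$
$S{\left(d,x \right)} = \frac{6 + x - d}{d}$ ($S{\left(d,x \right)} = \frac{6 + x - d}{0 + \left(0 + d\right)} = \frac{6 + x - d}{0 + d} = \frac{6 + x - d}{d}$)
$G{\left(I \right)} = 18 I$ ($G{\left(I \right)} = 2 \cdot 3 \cdot 3 I = 6 \cdot 3 I = 18 I$)
$Q{\left(65 \right)} - G{\left(S{\left(4,-4 \right)} \right)} = \left(21 + 7 \cdot 65\right) - 18 \frac{6 - 4 - 4}{4} = \left(21 + 455\right) - 18 \frac{6 - 4 - 4}{4} = 476 - 18 \cdot \frac{1}{4} \left(-2\right) = 476 - 18 \left(- \frac{1}{2}\right) = 476 - -9 = 476 + 9 = 485$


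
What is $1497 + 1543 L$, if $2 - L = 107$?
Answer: $-160518$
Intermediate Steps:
$L = -105$ ($L = 2 - 107 = -105$)
$1497 + 1543 L = 1497 + 1543 \left(-105\right) = 1497 - 162015 = -160518$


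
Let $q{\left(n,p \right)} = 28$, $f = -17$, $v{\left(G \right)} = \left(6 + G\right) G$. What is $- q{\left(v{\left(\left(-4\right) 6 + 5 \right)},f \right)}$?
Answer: $-28$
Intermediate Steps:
$v{\left(G \right)} = G \left(6 + G\right)$
$- q{\left(v{\left(\left(-4\right) 6 + 5 \right)},f \right)} = \left(-1\right) 28 = -28$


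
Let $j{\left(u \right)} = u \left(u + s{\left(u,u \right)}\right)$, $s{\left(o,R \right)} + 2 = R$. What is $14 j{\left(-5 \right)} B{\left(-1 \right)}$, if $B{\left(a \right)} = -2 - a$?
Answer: $-840$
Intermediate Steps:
$s{\left(o,R \right)} = -2 + R$
$j{\left(u \right)} = u \left(-2 + 2 u\right)$ ($j{\left(u \right)} = u \left(u + \left(-2 + u\right)\right) = u \left(-2 + 2 u\right)$)
$14 j{\left(-5 \right)} B{\left(-1 \right)} = 14 \cdot 2 \left(-5\right) \left(-1 - 5\right) \left(-2 - -1\right) = 14 \cdot 2 \left(-5\right) \left(-6\right) \left(-2 + 1\right) = 14 \cdot 60 \left(-1\right) = 840 \left(-1\right) = -840$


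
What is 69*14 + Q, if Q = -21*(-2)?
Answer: 1008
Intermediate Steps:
Q = 42
69*14 + Q = 69*14 + 42 = 966 + 42 = 1008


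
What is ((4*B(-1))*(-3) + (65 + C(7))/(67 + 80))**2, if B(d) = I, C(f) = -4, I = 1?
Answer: 2900209/21609 ≈ 134.21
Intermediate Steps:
B(d) = 1
((4*B(-1))*(-3) + (65 + C(7))/(67 + 80))**2 = ((4*1)*(-3) + (65 - 4)/(67 + 80))**2 = (4*(-3) + 61/147)**2 = (-12 + 61*(1/147))**2 = (-12 + 61/147)**2 = (-1703/147)**2 = 2900209/21609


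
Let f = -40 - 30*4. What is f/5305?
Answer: -32/1061 ≈ -0.030160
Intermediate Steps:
f = -160 (f = -40 - 120 = -160)
f/5305 = -160/5305 = -160*1/5305 = -32/1061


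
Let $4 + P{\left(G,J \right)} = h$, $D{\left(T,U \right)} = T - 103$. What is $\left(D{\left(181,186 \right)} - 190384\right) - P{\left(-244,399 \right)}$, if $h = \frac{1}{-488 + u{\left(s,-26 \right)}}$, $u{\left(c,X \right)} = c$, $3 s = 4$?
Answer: $- \frac{277840917}{1460} \approx -1.903 \cdot 10^{5}$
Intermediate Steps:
$D{\left(T,U \right)} = -103 + T$
$s = \frac{4}{3}$ ($s = \frac{1}{3} \cdot 4 = \frac{4}{3} \approx 1.3333$)
$h = - \frac{3}{1460}$ ($h = \frac{1}{-488 + \frac{4}{3}} = \frac{1}{- \frac{1460}{3}} = - \frac{3}{1460} \approx -0.0020548$)
$P{\left(G,J \right)} = - \frac{5843}{1460}$ ($P{\left(G,J \right)} = -4 - \frac{3}{1460} = - \frac{5843}{1460}$)
$\left(D{\left(181,186 \right)} - 190384\right) - P{\left(-244,399 \right)} = \left(\left(-103 + 181\right) - 190384\right) - - \frac{5843}{1460} = \left(78 - 190384\right) + \frac{5843}{1460} = -190306 + \frac{5843}{1460} = - \frac{277840917}{1460}$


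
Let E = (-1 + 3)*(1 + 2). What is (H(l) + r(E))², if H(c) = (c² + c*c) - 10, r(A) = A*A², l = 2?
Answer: 45796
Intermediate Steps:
E = 6 (E = 2*3 = 6)
r(A) = A³
H(c) = -10 + 2*c² (H(c) = (c² + c²) - 10 = 2*c² - 10 = -10 + 2*c²)
(H(l) + r(E))² = ((-10 + 2*2²) + 6³)² = ((-10 + 2*4) + 216)² = ((-10 + 8) + 216)² = (-2 + 216)² = 214² = 45796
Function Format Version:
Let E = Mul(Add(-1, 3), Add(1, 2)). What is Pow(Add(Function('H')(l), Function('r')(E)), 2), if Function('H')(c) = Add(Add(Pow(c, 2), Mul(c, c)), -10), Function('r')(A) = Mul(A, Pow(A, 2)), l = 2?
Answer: 45796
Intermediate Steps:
E = 6 (E = Mul(2, 3) = 6)
Function('r')(A) = Pow(A, 3)
Function('H')(c) = Add(-10, Mul(2, Pow(c, 2))) (Function('H')(c) = Add(Add(Pow(c, 2), Pow(c, 2)), -10) = Add(Mul(2, Pow(c, 2)), -10) = Add(-10, Mul(2, Pow(c, 2))))
Pow(Add(Function('H')(l), Function('r')(E)), 2) = Pow(Add(Add(-10, Mul(2, Pow(2, 2))), Pow(6, 3)), 2) = Pow(Add(Add(-10, Mul(2, 4)), 216), 2) = Pow(Add(Add(-10, 8), 216), 2) = Pow(Add(-2, 216), 2) = Pow(214, 2) = 45796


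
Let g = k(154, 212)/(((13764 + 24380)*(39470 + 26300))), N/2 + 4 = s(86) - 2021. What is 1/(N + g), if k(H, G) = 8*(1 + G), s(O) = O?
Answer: -313591360/1216107293867 ≈ -0.00025787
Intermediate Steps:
k(H, G) = 8 + 8*G
N = -3878 (N = -8 + 2*(86 - 2021) = -8 + 2*(-1935) = -8 - 3870 = -3878)
g = 213/313591360 (g = (8 + 8*212)/(((13764 + 24380)*(39470 + 26300))) = (8 + 1696)/((38144*65770)) = 1704/2508730880 = 1704*(1/2508730880) = 213/313591360 ≈ 6.7923e-7)
1/(N + g) = 1/(-3878 + 213/313591360) = 1/(-1216107293867/313591360) = -313591360/1216107293867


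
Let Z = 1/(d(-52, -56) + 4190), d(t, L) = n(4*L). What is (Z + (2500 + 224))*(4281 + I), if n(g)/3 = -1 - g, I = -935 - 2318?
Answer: 13606522676/4859 ≈ 2.8003e+6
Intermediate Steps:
I = -3253
n(g) = -3 - 3*g (n(g) = 3*(-1 - g) = -3 - 3*g)
d(t, L) = -3 - 12*L
Z = 1/4859 (Z = 1/((-3 - 12*(-56)) + 4190) = 1/((-3 + 672) + 4190) = 1/(669 + 4190) = 1/4859 ≈ 0.00020580)
(Z + (2500 + 224))*(4281 + I) = (1/4859 + (2500 + 224))*(4281 - 3253) = (1/4859 + 2724)*1028 = (13235917/4859)*1028 = 13606522676/4859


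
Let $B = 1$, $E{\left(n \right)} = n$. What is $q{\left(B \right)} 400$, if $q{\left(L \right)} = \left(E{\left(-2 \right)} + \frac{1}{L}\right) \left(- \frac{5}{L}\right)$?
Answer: $2000$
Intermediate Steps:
$q{\left(L \right)} = - \frac{5 \left(-2 + \frac{1}{L}\right)}{L}$ ($q{\left(L \right)} = \left(-2 + \frac{1}{L}\right) \left(- \frac{5}{L}\right) = - \frac{5 \left(-2 + \frac{1}{L}\right)}{L}$)
$q{\left(B \right)} 400 = 5 \cdot 1^{-2} \left(-1 + 2 \cdot 1\right) 400 = 5 \cdot 1 \left(-1 + 2\right) 400 = 5 \cdot 1 \cdot 1 \cdot 400 = 5 \cdot 400 = 2000$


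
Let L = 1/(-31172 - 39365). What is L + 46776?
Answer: 3299438711/70537 ≈ 46776.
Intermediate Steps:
L = -1/70537 (L = 1/(-70537) = -1/70537 ≈ -1.4177e-5)
L + 46776 = -1/70537 + 46776 = 3299438711/70537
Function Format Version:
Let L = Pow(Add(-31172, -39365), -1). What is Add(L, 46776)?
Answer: Rational(3299438711, 70537) ≈ 46776.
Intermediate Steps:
L = Rational(-1, 70537) (L = Pow(-70537, -1) = Rational(-1, 70537) ≈ -1.4177e-5)
Add(L, 46776) = Add(Rational(-1, 70537), 46776) = Rational(3299438711, 70537)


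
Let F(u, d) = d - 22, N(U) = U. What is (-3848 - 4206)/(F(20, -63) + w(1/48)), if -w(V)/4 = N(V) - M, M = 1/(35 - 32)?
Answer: 32216/335 ≈ 96.167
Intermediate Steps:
M = ⅓ (M = 1/3 = ⅓ ≈ 0.33333)
w(V) = 4/3 - 4*V (w(V) = -4*(V - 1*⅓) = -4*(V - ⅓) = -4*(-⅓ + V) = 4/3 - 4*V)
F(u, d) = -22 + d
(-3848 - 4206)/(F(20, -63) + w(1/48)) = (-3848 - 4206)/((-22 - 63) + (4/3 - 4/48)) = -8054/(-85 + (4/3 - 4*1/48)) = -8054/(-85 + (4/3 - 1/12)) = -8054/(-85 + 5/4) = -8054/(-335/4) = -8054*(-4/335) = 32216/335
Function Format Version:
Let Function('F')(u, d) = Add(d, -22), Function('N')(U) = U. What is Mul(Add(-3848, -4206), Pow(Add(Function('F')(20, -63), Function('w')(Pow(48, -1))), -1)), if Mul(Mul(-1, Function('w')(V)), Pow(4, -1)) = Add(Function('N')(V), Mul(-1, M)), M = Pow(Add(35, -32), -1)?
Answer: Rational(32216, 335) ≈ 96.167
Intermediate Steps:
M = Rational(1, 3) (M = Pow(3, -1) = Rational(1, 3) ≈ 0.33333)
Function('w')(V) = Add(Rational(4, 3), Mul(-4, V)) (Function('w')(V) = Mul(-4, Add(V, Mul(-1, Rational(1, 3)))) = Mul(-4, Add(V, Rational(-1, 3))) = Mul(-4, Add(Rational(-1, 3), V)) = Add(Rational(4, 3), Mul(-4, V)))
Function('F')(u, d) = Add(-22, d)
Mul(Add(-3848, -4206), Pow(Add(Function('F')(20, -63), Function('w')(Pow(48, -1))), -1)) = Mul(Add(-3848, -4206), Pow(Add(Add(-22, -63), Add(Rational(4, 3), Mul(-4, Pow(48, -1)))), -1)) = Mul(-8054, Pow(Add(-85, Add(Rational(4, 3), Mul(-4, Rational(1, 48)))), -1)) = Mul(-8054, Pow(Add(-85, Add(Rational(4, 3), Rational(-1, 12))), -1)) = Mul(-8054, Pow(Add(-85, Rational(5, 4)), -1)) = Mul(-8054, Pow(Rational(-335, 4), -1)) = Mul(-8054, Rational(-4, 335)) = Rational(32216, 335)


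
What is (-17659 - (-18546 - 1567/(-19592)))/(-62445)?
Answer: -5792179/407807480 ≈ -0.014203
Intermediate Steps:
(-17659 - (-18546 - 1567/(-19592)))/(-62445) = (-17659 - (-18546 - 1567*(-1/19592)))*(-1/62445) = (-17659 - (-18546 + 1567/19592))*(-1/62445) = (-17659 - 1*(-363351665/19592))*(-1/62445) = (-17659 + 363351665/19592)*(-1/62445) = (17376537/19592)*(-1/62445) = -5792179/407807480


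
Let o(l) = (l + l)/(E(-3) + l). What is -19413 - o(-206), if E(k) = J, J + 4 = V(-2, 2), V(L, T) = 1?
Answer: -4057729/209 ≈ -19415.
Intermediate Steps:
J = -3 (J = -4 + 1 = -3)
E(k) = -3
o(l) = 2*l/(-3 + l) (o(l) = (l + l)/(-3 + l) = (2*l)/(-3 + l) = 2*l/(-3 + l))
-19413 - o(-206) = -19413 - 2*(-206)/(-3 - 206) = -19413 - 2*(-206)/(-209) = -19413 - 2*(-206)*(-1)/209 = -19413 - 1*412/209 = -19413 - 412/209 = -4057729/209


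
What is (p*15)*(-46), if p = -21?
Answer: 14490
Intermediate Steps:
(p*15)*(-46) = -21*15*(-46) = -315*(-46) = 14490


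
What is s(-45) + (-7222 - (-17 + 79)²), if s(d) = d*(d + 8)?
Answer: -9401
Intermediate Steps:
s(d) = d*(8 + d)
s(-45) + (-7222 - (-17 + 79)²) = -45*(8 - 45) + (-7222 - (-17 + 79)²) = -45*(-37) + (-7222 - 1*62²) = 1665 + (-7222 - 1*3844) = 1665 + (-7222 - 3844) = 1665 - 11066 = -9401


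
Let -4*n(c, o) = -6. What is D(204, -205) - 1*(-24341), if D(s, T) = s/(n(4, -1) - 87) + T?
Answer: 1375616/57 ≈ 24134.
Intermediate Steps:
n(c, o) = 3/2 (n(c, o) = -¼*(-6) = 3/2)
D(s, T) = T - 2*s/171 (D(s, T) = s/(3/2 - 87) + T = s/(-171/2) + T = -2*s/171 + T = T - 2*s/171)
D(204, -205) - 1*(-24341) = (-205 - 2/171*204) - 1*(-24341) = (-205 - 136/57) + 24341 = -11821/57 + 24341 = 1375616/57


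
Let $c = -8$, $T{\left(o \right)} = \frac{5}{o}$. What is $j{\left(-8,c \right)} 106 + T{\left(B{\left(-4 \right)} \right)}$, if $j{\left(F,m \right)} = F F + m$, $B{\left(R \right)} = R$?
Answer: $\frac{23739}{4} \approx 5934.8$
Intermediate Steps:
$j{\left(F,m \right)} = m + F^{2}$ ($j{\left(F,m \right)} = F^{2} + m = m + F^{2}$)
$j{\left(-8,c \right)} 106 + T{\left(B{\left(-4 \right)} \right)} = \left(-8 + \left(-8\right)^{2}\right) 106 + \frac{5}{-4} = \left(-8 + 64\right) 106 + 5 \left(- \frac{1}{4}\right) = 56 \cdot 106 - \frac{5}{4} = 5936 - \frac{5}{4} = \frac{23739}{4}$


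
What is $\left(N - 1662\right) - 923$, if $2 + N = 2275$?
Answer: $-312$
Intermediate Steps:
$N = 2273$ ($N = -2 + 2275 = 2273$)
$\left(N - 1662\right) - 923 = \left(2273 - 1662\right) - 923 = 611 - 923 = -312$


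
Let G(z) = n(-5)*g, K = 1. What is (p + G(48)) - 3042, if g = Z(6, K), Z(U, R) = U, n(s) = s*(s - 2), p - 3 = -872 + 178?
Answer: -3523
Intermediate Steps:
p = -691 (p = 3 + (-872 + 178) = 3 - 694 = -691)
n(s) = s*(-2 + s)
g = 6
G(z) = 210 (G(z) = -5*(-2 - 5)*6 = -5*(-7)*6 = 35*6 = 210)
(p + G(48)) - 3042 = (-691 + 210) - 3042 = -481 - 3042 = -3523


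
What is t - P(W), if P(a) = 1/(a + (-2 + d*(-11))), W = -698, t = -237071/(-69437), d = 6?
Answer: 181665823/53188742 ≈ 3.4155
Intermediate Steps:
t = 237071/69437 (t = -237071*(-1/69437) = 237071/69437 ≈ 3.4142)
P(a) = 1/(-68 + a) (P(a) = 1/(a + (-2 + 6*(-11))) = 1/(a + (-2 - 66)) = 1/(a - 68) = 1/(-68 + a))
t - P(W) = 237071/69437 - 1/(-68 - 698) = 237071/69437 - 1/(-766) = 237071/69437 - 1*(-1/766) = 237071/69437 + 1/766 = 181665823/53188742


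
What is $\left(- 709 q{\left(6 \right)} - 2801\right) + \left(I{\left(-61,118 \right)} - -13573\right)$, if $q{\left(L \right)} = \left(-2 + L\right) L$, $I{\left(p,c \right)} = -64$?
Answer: $-6308$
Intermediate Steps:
$q{\left(L \right)} = L \left(-2 + L\right)$
$\left(- 709 q{\left(6 \right)} - 2801\right) + \left(I{\left(-61,118 \right)} - -13573\right) = \left(- 709 \cdot 6 \left(-2 + 6\right) - 2801\right) - -13509 = \left(- 709 \cdot 6 \cdot 4 - 2801\right) + \left(-64 + 13573\right) = \left(\left(-709\right) 24 - 2801\right) + 13509 = \left(-17016 - 2801\right) + 13509 = -19817 + 13509 = -6308$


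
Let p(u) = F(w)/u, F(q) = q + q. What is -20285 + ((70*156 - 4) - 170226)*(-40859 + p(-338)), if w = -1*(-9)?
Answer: 1100060797635/169 ≈ 6.5092e+9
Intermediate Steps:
w = 9
F(q) = 2*q
p(u) = 18/u (p(u) = (2*9)/u = 18/u)
-20285 + ((70*156 - 4) - 170226)*(-40859 + p(-338)) = -20285 + ((70*156 - 4) - 170226)*(-40859 + 18/(-338)) = -20285 + ((10920 - 4) - 170226)*(-40859 + 18*(-1/338)) = -20285 + (10916 - 170226)*(-40859 - 9/169) = -20285 - 159310*(-6905180/169) = -20285 + 1100064225800/169 = 1100060797635/169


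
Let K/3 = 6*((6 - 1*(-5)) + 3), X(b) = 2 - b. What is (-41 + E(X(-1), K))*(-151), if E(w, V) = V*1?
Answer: -31861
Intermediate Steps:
K = 252 (K = 3*(6*((6 - 1*(-5)) + 3)) = 3*(6*((6 + 5) + 3)) = 3*(6*(11 + 3)) = 3*(6*14) = 3*84 = 252)
E(w, V) = V
(-41 + E(X(-1), K))*(-151) = (-41 + 252)*(-151) = 211*(-151) = -31861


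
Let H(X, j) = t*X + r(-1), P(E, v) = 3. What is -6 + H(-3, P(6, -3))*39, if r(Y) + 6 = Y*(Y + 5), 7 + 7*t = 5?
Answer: -2538/7 ≈ -362.57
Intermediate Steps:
t = -2/7 (t = -1 + (1/7)*5 = -1 + 5/7 = -2/7 ≈ -0.28571)
r(Y) = -6 + Y*(5 + Y) (r(Y) = -6 + Y*(Y + 5) = -6 + Y*(5 + Y))
H(X, j) = -10 - 2*X/7 (H(X, j) = -2*X/7 + (-6 + (-1)**2 + 5*(-1)) = -2*X/7 + (-6 + 1 - 5) = -2*X/7 - 10 = -10 - 2*X/7)
-6 + H(-3, P(6, -3))*39 = -6 + (-10 - 2/7*(-3))*39 = -6 + (-10 + 6/7)*39 = -6 - 64/7*39 = -6 - 2496/7 = -2538/7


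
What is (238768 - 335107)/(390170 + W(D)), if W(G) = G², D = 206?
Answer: -32113/144202 ≈ -0.22269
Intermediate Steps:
(238768 - 335107)/(390170 + W(D)) = (238768 - 335107)/(390170 + 206²) = -96339/(390170 + 42436) = -96339/432606 = -96339*1/432606 = -32113/144202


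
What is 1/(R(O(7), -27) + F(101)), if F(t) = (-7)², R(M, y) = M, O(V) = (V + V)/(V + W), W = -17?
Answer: 5/238 ≈ 0.021008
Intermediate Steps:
O(V) = 2*V/(-17 + V) (O(V) = (V + V)/(V - 17) = (2*V)/(-17 + V) = 2*V/(-17 + V))
F(t) = 49
1/(R(O(7), -27) + F(101)) = 1/(2*7/(-17 + 7) + 49) = 1/(2*7/(-10) + 49) = 1/(2*7*(-⅒) + 49) = 1/(-7/5 + 49) = 1/(238/5) = 5/238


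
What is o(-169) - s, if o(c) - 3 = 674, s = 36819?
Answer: -36142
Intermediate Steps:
o(c) = 677 (o(c) = 3 + 674 = 677)
o(-169) - s = 677 - 1*36819 = 677 - 36819 = -36142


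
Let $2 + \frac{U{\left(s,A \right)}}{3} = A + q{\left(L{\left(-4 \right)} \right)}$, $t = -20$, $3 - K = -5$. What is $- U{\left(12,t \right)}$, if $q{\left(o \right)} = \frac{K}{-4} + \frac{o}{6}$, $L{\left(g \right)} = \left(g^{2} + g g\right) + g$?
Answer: $58$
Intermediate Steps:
$K = 8$ ($K = 3 - -5 = 3 + 5 = 8$)
$L{\left(g \right)} = g + 2 g^{2}$ ($L{\left(g \right)} = \left(g^{2} + g^{2}\right) + g = 2 g^{2} + g = g + 2 g^{2}$)
$q{\left(o \right)} = -2 + \frac{o}{6}$ ($q{\left(o \right)} = \frac{8}{-4} + \frac{o}{6} = 8 \left(- \frac{1}{4}\right) + o \frac{1}{6} = -2 + \frac{o}{6}$)
$U{\left(s,A \right)} = 2 + 3 A$ ($U{\left(s,A \right)} = -6 + 3 \left(A - \left(2 - \frac{\left(-4\right) \left(1 + 2 \left(-4\right)\right)}{6}\right)\right) = -6 + 3 \left(A - \left(2 - \frac{\left(-4\right) \left(1 - 8\right)}{6}\right)\right) = -6 + 3 \left(A - \left(2 - \frac{\left(-4\right) \left(-7\right)}{6}\right)\right) = -6 + 3 \left(A + \left(-2 + \frac{1}{6} \cdot 28\right)\right) = -6 + 3 \left(A + \left(-2 + \frac{14}{3}\right)\right) = -6 + 3 \left(A + \frac{8}{3}\right) = -6 + 3 \left(\frac{8}{3} + A\right) = -6 + \left(8 + 3 A\right) = 2 + 3 A$)
$- U{\left(12,t \right)} = - (2 + 3 \left(-20\right)) = - (2 - 60) = \left(-1\right) \left(-58\right) = 58$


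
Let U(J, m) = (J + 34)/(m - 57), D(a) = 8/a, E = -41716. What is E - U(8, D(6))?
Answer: -6966446/167 ≈ -41715.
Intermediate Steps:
U(J, m) = (34 + J)/(-57 + m)
E - U(8, D(6)) = -41716 - (34 + 8)/(-57 + 8/6) = -41716 - 42/(-57 + 8*(⅙)) = -41716 - 42/(-57 + 4/3) = -41716 - 42/(-167/3) = -41716 - (-3)*42/167 = -41716 - 1*(-126/167) = -41716 + 126/167 = -6966446/167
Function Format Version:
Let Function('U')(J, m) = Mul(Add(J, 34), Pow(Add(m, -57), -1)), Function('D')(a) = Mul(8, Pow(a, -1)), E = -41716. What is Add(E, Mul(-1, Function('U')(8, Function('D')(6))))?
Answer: Rational(-6966446, 167) ≈ -41715.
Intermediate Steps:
Function('U')(J, m) = Mul(Pow(Add(-57, m), -1), Add(34, J)) (Function('U')(J, m) = Mul(Add(34, J), Pow(Add(-57, m), -1)) = Mul(Pow(Add(-57, m), -1), Add(34, J)))
Add(E, Mul(-1, Function('U')(8, Function('D')(6)))) = Add(-41716, Mul(-1, Mul(Pow(Add(-57, Mul(8, Pow(6, -1))), -1), Add(34, 8)))) = Add(-41716, Mul(-1, Mul(Pow(Add(-57, Mul(8, Rational(1, 6))), -1), 42))) = Add(-41716, Mul(-1, Mul(Pow(Add(-57, Rational(4, 3)), -1), 42))) = Add(-41716, Mul(-1, Mul(Pow(Rational(-167, 3), -1), 42))) = Add(-41716, Mul(-1, Mul(Rational(-3, 167), 42))) = Add(-41716, Mul(-1, Rational(-126, 167))) = Add(-41716, Rational(126, 167)) = Rational(-6966446, 167)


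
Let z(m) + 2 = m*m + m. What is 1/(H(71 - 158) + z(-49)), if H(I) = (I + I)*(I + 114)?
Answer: -1/2348 ≈ -0.00042589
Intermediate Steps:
z(m) = -2 + m + m**2 (z(m) = -2 + (m*m + m) = -2 + (m**2 + m) = -2 + (m + m**2) = -2 + m + m**2)
H(I) = 2*I*(114 + I) (H(I) = (2*I)*(114 + I) = 2*I*(114 + I))
1/(H(71 - 158) + z(-49)) = 1/(2*(71 - 158)*(114 + (71 - 158)) + (-2 - 49 + (-49)**2)) = 1/(2*(-87)*(114 - 87) + (-2 - 49 + 2401)) = 1/(2*(-87)*27 + 2350) = 1/(-4698 + 2350) = 1/(-2348) = -1/2348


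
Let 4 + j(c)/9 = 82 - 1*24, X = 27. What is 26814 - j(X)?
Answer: 26328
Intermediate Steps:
j(c) = 486 (j(c) = -36 + 9*(82 - 1*24) = -36 + 9*(82 - 24) = -36 + 9*58 = -36 + 522 = 486)
26814 - j(X) = 26814 - 1*486 = 26814 - 486 = 26328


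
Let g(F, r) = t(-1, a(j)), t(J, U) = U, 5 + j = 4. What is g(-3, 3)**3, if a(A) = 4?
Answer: 64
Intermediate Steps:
j = -1 (j = -5 + 4 = -1)
g(F, r) = 4
g(-3, 3)**3 = 4**3 = 64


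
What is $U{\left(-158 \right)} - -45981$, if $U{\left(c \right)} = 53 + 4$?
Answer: $46038$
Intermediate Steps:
$U{\left(c \right)} = 57$
$U{\left(-158 \right)} - -45981 = 57 - -45981 = 57 + 45981 = 46038$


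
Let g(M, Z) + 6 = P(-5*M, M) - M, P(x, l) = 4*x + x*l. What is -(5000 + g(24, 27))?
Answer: -1610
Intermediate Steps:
P(x, l) = 4*x + l*x
g(M, Z) = -6 - M - 5*M*(4 + M) (g(M, Z) = -6 + ((-5*M)*(4 + M) - M) = -6 + (-5*M*(4 + M) - M) = -6 + (-M - 5*M*(4 + M)) = -6 - M - 5*M*(4 + M))
-(5000 + g(24, 27)) = -(5000 + (-6 - 1*24 - 5*24*(4 + 24))) = -(5000 + (-6 - 24 - 5*24*28)) = -(5000 + (-6 - 24 - 3360)) = -(5000 - 3390) = -1*1610 = -1610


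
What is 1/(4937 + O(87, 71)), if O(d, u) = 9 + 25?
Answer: 1/4971 ≈ 0.00020117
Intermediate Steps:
O(d, u) = 34
1/(4937 + O(87, 71)) = 1/(4937 + 34) = 1/4971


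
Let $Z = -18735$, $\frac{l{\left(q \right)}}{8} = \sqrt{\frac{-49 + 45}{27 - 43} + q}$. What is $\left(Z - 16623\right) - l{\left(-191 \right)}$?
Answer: $-35358 - 4 i \sqrt{763} \approx -35358.0 - 110.49 i$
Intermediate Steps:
$l{\left(q \right)} = 8 \sqrt{\frac{1}{4} + q}$ ($l{\left(q \right)} = 8 \sqrt{\frac{-49 + 45}{27 - 43} + q} = 8 \sqrt{- \frac{4}{-16} + q} = 8 \sqrt{\left(-4\right) \left(- \frac{1}{16}\right) + q} = 8 \sqrt{\frac{1}{4} + q}$)
$\left(Z - 16623\right) - l{\left(-191 \right)} = \left(-18735 - 16623\right) - 4 \sqrt{1 + 4 \left(-191\right)} = \left(-18735 - 16623\right) - 4 \sqrt{1 - 764} = -35358 - 4 \sqrt{-763} = -35358 - 4 i \sqrt{763}$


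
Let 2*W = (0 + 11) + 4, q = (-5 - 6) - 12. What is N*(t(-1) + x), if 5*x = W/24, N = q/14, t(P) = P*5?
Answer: 1817/224 ≈ 8.1116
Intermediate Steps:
t(P) = 5*P
q = -23 (q = -11 - 12 = -23)
W = 15/2 (W = ((0 + 11) + 4)/2 = (11 + 4)/2 = (½)*15 = 15/2 ≈ 7.5000)
N = -23/14 ≈ -1.6429
x = 1/16 (x = ((15/2)/24)/5 = ((15/2)*(1/24))/5 = (⅕)*(5/16) = 1/16 ≈ 0.062500)
N*(t(-1) + x) = -23*(5*(-1) + 1/16)/14 = -23*(-5 + 1/16)/14 = -23/14*(-79/16) = 1817/224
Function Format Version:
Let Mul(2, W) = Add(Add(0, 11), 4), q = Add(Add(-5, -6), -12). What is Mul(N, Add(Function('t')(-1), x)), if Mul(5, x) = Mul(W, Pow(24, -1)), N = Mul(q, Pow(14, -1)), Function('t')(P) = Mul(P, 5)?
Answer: Rational(1817, 224) ≈ 8.1116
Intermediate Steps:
Function('t')(P) = Mul(5, P)
q = -23 (q = Add(-11, -12) = -23)
W = Rational(15, 2) (W = Mul(Rational(1, 2), Add(Add(0, 11), 4)) = Mul(Rational(1, 2), Add(11, 4)) = Mul(Rational(1, 2), 15) = Rational(15, 2) ≈ 7.5000)
N = Rational(-23, 14) (N = Mul(-23, Pow(14, -1)) = Mul(-23, Rational(1, 14)) = Rational(-23, 14) ≈ -1.6429)
x = Rational(1, 16) (x = Mul(Rational(1, 5), Mul(Rational(15, 2), Pow(24, -1))) = Mul(Rational(1, 5), Mul(Rational(15, 2), Rational(1, 24))) = Mul(Rational(1, 5), Rational(5, 16)) = Rational(1, 16) ≈ 0.062500)
Mul(N, Add(Function('t')(-1), x)) = Mul(Rational(-23, 14), Add(Mul(5, -1), Rational(1, 16))) = Mul(Rational(-23, 14), Add(-5, Rational(1, 16))) = Mul(Rational(-23, 14), Rational(-79, 16)) = Rational(1817, 224)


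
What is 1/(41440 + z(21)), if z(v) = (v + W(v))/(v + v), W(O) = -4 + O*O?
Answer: 21/870469 ≈ 2.4125e-5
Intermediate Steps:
W(O) = -4 + O²
z(v) = (-4 + v + v²)/(2*v) (z(v) = (v + (-4 + v²))/(v + v) = (-4 + v + v²)/((2*v)) = (-4 + v + v²)*(1/(2*v)) = (-4 + v + v²)/(2*v))
1/(41440 + z(21)) = 1/(41440 + (½)*(-4 + 21 + 21²)/21) = 1/(41440 + (½)*(1/21)*(-4 + 21 + 441)) = 1/(41440 + (½)*(1/21)*458) = 1/(41440 + 229/21) = 1/(870469/21) = 21/870469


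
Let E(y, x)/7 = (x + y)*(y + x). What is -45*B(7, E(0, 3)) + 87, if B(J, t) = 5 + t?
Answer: -2973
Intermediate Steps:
E(y, x) = 7*(x + y)² (E(y, x) = 7*((x + y)*(y + x)) = 7*((x + y)*(x + y)) = 7*(x + y)²)
-45*B(7, E(0, 3)) + 87 = -45*(5 + 7*(3 + 0)²) + 87 = -45*(5 + 7*3²) + 87 = -45*(5 + 7*9) + 87 = -45*(5 + 63) + 87 = -45*68 + 87 = -3060 + 87 = -2973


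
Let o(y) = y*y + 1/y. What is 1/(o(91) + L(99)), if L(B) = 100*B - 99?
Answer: 91/1645463 ≈ 5.5304e-5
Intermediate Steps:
o(y) = 1/y + y² (o(y) = y² + 1/y = 1/y + y²)
L(B) = -99 + 100*B
1/(o(91) + L(99)) = 1/((1 + 91³)/91 + (-99 + 100*99)) = 1/((1 + 753571)/91 + (-99 + 9900)) = 1/((1/91)*753572 + 9801) = 1/(753572/91 + 9801) = 1/(1645463/91) = 91/1645463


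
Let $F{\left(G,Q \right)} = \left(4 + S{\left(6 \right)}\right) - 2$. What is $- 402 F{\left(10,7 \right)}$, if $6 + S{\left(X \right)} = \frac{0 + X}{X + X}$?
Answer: $1407$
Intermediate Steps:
$S{\left(X \right)} = - \frac{11}{2}$ ($S{\left(X \right)} = -6 + \frac{0 + X}{X + X} = -6 + \frac{X}{2 X} = -6 + X \frac{1}{2 X} = -6 + \frac{1}{2} = - \frac{11}{2}$)
$F{\left(G,Q \right)} = - \frac{7}{2}$ ($F{\left(G,Q \right)} = \left(4 - \frac{11}{2}\right) - 2 = - \frac{3}{2} - 2 = - \frac{7}{2}$)
$- 402 F{\left(10,7 \right)} = \left(-402\right) \left(- \frac{7}{2}\right) = 1407$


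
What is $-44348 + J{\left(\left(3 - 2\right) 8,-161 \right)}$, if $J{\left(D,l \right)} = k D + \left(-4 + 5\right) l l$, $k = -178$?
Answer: $-19851$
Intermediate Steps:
$J{\left(D,l \right)} = l^{2} - 178 D$ ($J{\left(D,l \right)} = - 178 D + \left(-4 + 5\right) l l = - 178 D + 1 l l = - 178 D + l l = - 178 D + l^{2} = l^{2} - 178 D$)
$-44348 + J{\left(\left(3 - 2\right) 8,-161 \right)} = -44348 + \left(\left(-161\right)^{2} - 178 \left(3 - 2\right) 8\right) = -44348 + \left(25921 - 178 \cdot 1 \cdot 8\right) = -44348 + \left(25921 - 1424\right) = -44348 + 24497 = -19851$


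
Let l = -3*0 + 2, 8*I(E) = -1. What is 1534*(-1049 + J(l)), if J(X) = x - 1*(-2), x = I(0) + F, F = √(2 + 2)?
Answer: -6412887/4 ≈ -1.6032e+6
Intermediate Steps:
F = 2 (F = √4 = 2)
I(E) = -⅛ (I(E) = (⅛)*(-1) = -⅛)
x = 15/8 (x = -⅛ + 2 = 15/8 ≈ 1.8750)
l = 2 (l = 0 + 2 = 2)
J(X) = 31/8 (J(X) = 15/8 - 1*(-2) = 15/8 + 2 = 31/8)
1534*(-1049 + J(l)) = 1534*(-1049 + 31/8) = 1534*(-8361/8) = -6412887/4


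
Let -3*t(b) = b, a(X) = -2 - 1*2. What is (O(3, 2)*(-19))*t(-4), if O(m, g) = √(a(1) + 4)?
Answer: 0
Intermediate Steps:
a(X) = -4 (a(X) = -2 - 2 = -4)
O(m, g) = 0 (O(m, g) = √(-4 + 4) = √0 = 0)
t(b) = -b/3
(O(3, 2)*(-19))*t(-4) = (0*(-19))*(-⅓*(-4)) = 0*(4/3) = 0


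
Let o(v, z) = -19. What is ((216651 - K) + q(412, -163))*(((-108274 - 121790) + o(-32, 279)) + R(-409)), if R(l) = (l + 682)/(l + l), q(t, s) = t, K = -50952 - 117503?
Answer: -36278818062753/409 ≈ -8.8701e+10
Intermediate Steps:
K = -168455
R(l) = (682 + l)/(2*l) (R(l) = (682 + l)/((2*l)) = (682 + l)*(1/(2*l)) = (682 + l)/(2*l))
((216651 - K) + q(412, -163))*(((-108274 - 121790) + o(-32, 279)) + R(-409)) = ((216651 - 1*(-168455)) + 412)*(((-108274 - 121790) - 19) + (1/2)*(682 - 409)/(-409)) = ((216651 + 168455) + 412)*((-230064 - 19) + (1/2)*(-1/409)*273) = (385106 + 412)*(-230083 - 273/818) = 385518*(-188208167/818) = -36278818062753/409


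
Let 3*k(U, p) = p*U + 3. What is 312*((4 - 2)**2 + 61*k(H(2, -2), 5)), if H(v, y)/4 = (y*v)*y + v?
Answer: 1289080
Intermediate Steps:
H(v, y) = 4*v + 4*v*y**2 (H(v, y) = 4*((y*v)*y + v) = 4*((v*y)*y + v) = 4*(v*y**2 + v) = 4*(v + v*y**2) = 4*v + 4*v*y**2)
k(U, p) = 1 + U*p/3 (k(U, p) = (p*U + 3)/3 = (U*p + 3)/3 = (3 + U*p)/3 = 1 + U*p/3)
312*((4 - 2)**2 + 61*k(H(2, -2), 5)) = 312*((4 - 2)**2 + 61*(1 + (1/3)*(4*2*(1 + (-2)**2))*5)) = 312*(2**2 + 61*(1 + (1/3)*(4*2*(1 + 4))*5)) = 312*(4 + 61*(1 + (1/3)*(4*2*5)*5)) = 312*(4 + 61*(1 + (1/3)*40*5)) = 312*(4 + 61*(1 + 200/3)) = 312*(4 + 61*(203/3)) = 312*(4 + 12383/3) = 312*(12395/3) = 1289080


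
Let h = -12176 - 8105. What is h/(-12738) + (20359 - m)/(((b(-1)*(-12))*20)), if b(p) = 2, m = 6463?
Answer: -3484841/127380 ≈ -27.358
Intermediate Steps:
h = -20281
h/(-12738) + (20359 - m)/(((b(-1)*(-12))*20)) = -20281/(-12738) + (20359 - 1*6463)/(((2*(-12))*20)) = -20281*(-1/12738) + (20359 - 6463)/((-24*20)) = 20281/12738 + 13896/(-480) = 20281/12738 + 13896*(-1/480) = 20281/12738 - 579/20 = -3484841/127380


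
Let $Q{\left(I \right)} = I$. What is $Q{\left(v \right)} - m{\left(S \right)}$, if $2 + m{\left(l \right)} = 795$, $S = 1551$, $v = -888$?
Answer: $-1681$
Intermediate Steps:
$m{\left(l \right)} = 793$ ($m{\left(l \right)} = -2 + 795 = 793$)
$Q{\left(v \right)} - m{\left(S \right)} = -888 - 793 = -1681$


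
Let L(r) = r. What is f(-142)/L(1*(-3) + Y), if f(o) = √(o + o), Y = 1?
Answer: -I*√71 ≈ -8.4261*I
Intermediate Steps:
f(o) = √2*√o (f(o) = √(2*o) = √2*√o)
f(-142)/L(1*(-3) + Y) = (√2*√(-142))/(1*(-3) + 1) = (√2*(I*√142))/(-3 + 1) = (2*I*√71)/(-2) = (2*I*√71)*(-½) = -I*√71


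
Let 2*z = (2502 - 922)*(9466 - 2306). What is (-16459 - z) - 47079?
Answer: -5719938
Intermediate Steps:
z = 5656400 (z = ((2502 - 922)*(9466 - 2306))/2 = (1580*7160)/2 = (½)*11312800 = 5656400)
(-16459 - z) - 47079 = (-16459 - 1*5656400) - 47079 = (-16459 - 5656400) - 47079 = -5672859 - 47079 = -5719938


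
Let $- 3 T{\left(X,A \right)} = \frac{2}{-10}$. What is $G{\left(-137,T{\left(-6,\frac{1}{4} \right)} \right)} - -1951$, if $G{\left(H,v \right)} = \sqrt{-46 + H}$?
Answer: $1951 + i \sqrt{183} \approx 1951.0 + 13.528 i$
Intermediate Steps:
$T{\left(X,A \right)} = \frac{1}{15}$ ($T{\left(X,A \right)} = - \frac{2 \frac{1}{-10}}{3} = - \frac{2 \left(- \frac{1}{10}\right)}{3} = \left(- \frac{1}{3}\right) \left(- \frac{1}{5}\right) = \frac{1}{15}$)
$G{\left(-137,T{\left(-6,\frac{1}{4} \right)} \right)} - -1951 = \sqrt{-46 - 137} - -1951 = \sqrt{-183} + 1951 = i \sqrt{183} + 1951 = 1951 + i \sqrt{183}$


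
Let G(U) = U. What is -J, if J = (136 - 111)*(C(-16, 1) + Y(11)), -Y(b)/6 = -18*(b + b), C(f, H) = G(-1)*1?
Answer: -59375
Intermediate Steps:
C(f, H) = -1 (C(f, H) = -1*1 = -1)
Y(b) = 216*b (Y(b) = -(-108)*(b + b) = -(-108)*2*b = -(-216)*b = 216*b)
J = 59375 (J = (136 - 111)*(-1 + 216*11) = 25*(-1 + 2376) = 25*2375 = 59375)
-J = -1*59375 = -59375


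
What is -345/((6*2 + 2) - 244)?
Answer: 3/2 ≈ 1.5000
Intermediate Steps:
-345/((6*2 + 2) - 244) = -345/((12 + 2) - 244) = -345/(14 - 244) = -345/(-230) = -345*(-1/230) = 3/2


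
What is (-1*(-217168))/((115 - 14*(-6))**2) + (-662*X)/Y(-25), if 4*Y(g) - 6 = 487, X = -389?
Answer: 40898945096/19523293 ≈ 2094.9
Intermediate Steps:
Y(g) = 493/4 (Y(g) = 3/2 + (1/4)*487 = 3/2 + 487/4 = 493/4)
(-1*(-217168))/((115 - 14*(-6))**2) + (-662*X)/Y(-25) = (-1*(-217168))/((115 - 14*(-6))**2) + (-662*(-389))/(493/4) = 217168/((115 + 84)**2) + 257518*(4/493) = 217168/(199**2) + 1030072/493 = 217168/39601 + 1030072/493 = 40898945096/19523293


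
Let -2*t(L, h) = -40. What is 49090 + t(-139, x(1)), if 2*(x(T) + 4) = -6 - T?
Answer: 49110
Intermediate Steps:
x(T) = -7 - T/2 (x(T) = -4 + (-6 - T)/2 = -4 + (-3 - T/2) = -7 - T/2)
t(L, h) = 20 (t(L, h) = -1/2*(-40) = 20)
49090 + t(-139, x(1)) = 49090 + 20 = 49110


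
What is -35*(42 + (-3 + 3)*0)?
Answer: -1470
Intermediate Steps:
-35*(42 + (-3 + 3)*0) = -35*(42 + 0*0) = -35*(42 + 0) = -35*42 = -1470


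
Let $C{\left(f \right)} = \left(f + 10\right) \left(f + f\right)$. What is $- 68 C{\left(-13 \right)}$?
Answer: $-5304$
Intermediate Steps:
$C{\left(f \right)} = 2 f \left(10 + f\right)$ ($C{\left(f \right)} = \left(10 + f\right) 2 f = 2 f \left(10 + f\right)$)
$- 68 C{\left(-13 \right)} = - 68 \cdot 2 \left(-13\right) \left(10 - 13\right) = - 68 \cdot 2 \left(-13\right) \left(-3\right) = \left(-68\right) 78 = -5304$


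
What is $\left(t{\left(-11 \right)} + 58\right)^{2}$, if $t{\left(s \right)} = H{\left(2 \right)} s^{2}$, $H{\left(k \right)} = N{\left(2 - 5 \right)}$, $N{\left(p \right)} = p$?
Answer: $93025$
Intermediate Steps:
$H{\left(k \right)} = -3$ ($H{\left(k \right)} = 2 - 5 = -3$)
$t{\left(s \right)} = - 3 s^{2}$
$\left(t{\left(-11 \right)} + 58\right)^{2} = \left(- 3 \left(-11\right)^{2} + 58\right)^{2} = \left(\left(-3\right) 121 + 58\right)^{2} = \left(-363 + 58\right)^{2} = \left(-305\right)^{2} = 93025$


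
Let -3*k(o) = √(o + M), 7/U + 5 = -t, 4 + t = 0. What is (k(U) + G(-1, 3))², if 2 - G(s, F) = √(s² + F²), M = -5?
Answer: (-6 + 3*√10 + 2*I*√3)²/9 ≈ 0.017556 + 2.6842*I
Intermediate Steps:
t = -4 (t = -4 + 0 = -4)
U = -7 (U = 7/(-5 - 1*(-4)) = 7/(-5 + 4) = 7/(-1) = 7*(-1) = -7)
k(o) = -√(-5 + o)/3 (k(o) = -√(o - 5)/3 = -√(-5 + o)/3)
G(s, F) = 2 - √(F² + s²) (G(s, F) = 2 - √(s² + F²) = 2 - √(F² + s²))
(k(U) + G(-1, 3))² = (-√(-5 - 7)/3 + (2 - √(3² + (-1)²)))² = (-2*I*√3/3 + (2 - √(9 + 1)))² = (-2*I*√3/3 + (2 - √10))² = (2 - √10 - 2*I*√3/3)²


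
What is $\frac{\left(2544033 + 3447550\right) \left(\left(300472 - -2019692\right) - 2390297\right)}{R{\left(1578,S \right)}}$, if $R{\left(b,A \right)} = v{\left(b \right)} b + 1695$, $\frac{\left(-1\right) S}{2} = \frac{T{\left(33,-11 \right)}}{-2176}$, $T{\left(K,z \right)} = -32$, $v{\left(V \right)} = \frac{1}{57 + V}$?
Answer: $- \frac{32716170191965}{132043} \approx -2.4777 \cdot 10^{8}$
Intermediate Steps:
$S = - \frac{1}{34}$ ($S = - 2 \left(- \frac{32}{-2176}\right) = - 2 \left(\left(-32\right) \left(- \frac{1}{2176}\right)\right) = \left(-2\right) \frac{1}{68} = - \frac{1}{34} \approx -0.029412$)
$R{\left(b,A \right)} = 1695 + \frac{b}{57 + b}$ ($R{\left(b,A \right)} = \frac{b}{57 + b} + 1695 = 1695 + \frac{b}{57 + b}$)
$\frac{\left(2544033 + 3447550\right) \left(\left(300472 - -2019692\right) - 2390297\right)}{R{\left(1578,S \right)}} = \frac{\left(2544033 + 3447550\right) \left(\left(300472 - -2019692\right) - 2390297\right)}{\frac{1}{57 + 1578} \left(96615 + 1696 \cdot 1578\right)} = \frac{5991583 \left(\left(300472 + 2019692\right) - 2390297\right)}{\frac{1}{1635} \left(96615 + 2676288\right)} = \frac{5991583 \left(2320164 - 2390297\right)}{\frac{1}{1635} \cdot 2772903} = \frac{5991583 \left(-70133\right)}{\frac{924301}{545}} = \left(-420207690539\right) \frac{545}{924301} = - \frac{32716170191965}{132043}$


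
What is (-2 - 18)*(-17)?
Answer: 340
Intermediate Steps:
(-2 - 18)*(-17) = -20*(-17) = 340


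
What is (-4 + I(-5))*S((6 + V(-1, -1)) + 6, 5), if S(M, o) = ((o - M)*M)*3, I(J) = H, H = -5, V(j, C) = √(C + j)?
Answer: 2214 + 513*I*√2 ≈ 2214.0 + 725.49*I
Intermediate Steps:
I(J) = -5
S(M, o) = 3*M*(o - M) (S(M, o) = (M*(o - M))*3 = 3*M*(o - M))
(-4 + I(-5))*S((6 + V(-1, -1)) + 6, 5) = (-4 - 5)*(3*((6 + √(-1 - 1)) + 6)*(5 - ((6 + √(-1 - 1)) + 6))) = -27*((6 + √(-2)) + 6)*(5 - ((6 + √(-2)) + 6)) = -27*((6 + I*√2) + 6)*(5 - ((6 + I*√2) + 6)) = -27*(12 + I*√2)*(5 - (12 + I*√2)) = -27*(12 + I*√2)*(5 + (-12 - I*√2)) = -27*(12 + I*√2)*(-7 - I*√2) = -27*(-7 - I*√2)*(12 + I*√2)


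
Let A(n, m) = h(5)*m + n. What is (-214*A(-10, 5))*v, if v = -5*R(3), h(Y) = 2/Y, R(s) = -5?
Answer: 42800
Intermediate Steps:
A(n, m) = n + 2*m/5 (A(n, m) = (2/5)*m + n = (2*(⅕))*m + n = 2*m/5 + n = n + 2*m/5)
v = 25 (v = -5*(-5) = 25)
(-214*A(-10, 5))*v = -214*(-10 + (⅖)*5)*25 = -214*(-10 + 2)*25 = -214*(-8)*25 = 1712*25 = 42800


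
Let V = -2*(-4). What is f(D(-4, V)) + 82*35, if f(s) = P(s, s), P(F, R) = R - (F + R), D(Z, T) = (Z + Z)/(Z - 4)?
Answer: 2869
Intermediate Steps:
V = 8
D(Z, T) = 2*Z/(-4 + Z) (D(Z, T) = (2*Z)/(-4 + Z) = 2*Z/(-4 + Z))
P(F, R) = -F (P(F, R) = R + (-F - R) = -F)
f(s) = -s
f(D(-4, V)) + 82*35 = -2*(-4)/(-4 - 4) + 82*35 = -2*(-4)/(-8) + 2870 = -2*(-4)*(-1)/8 + 2870 = -1*1 + 2870 = -1 + 2870 = 2869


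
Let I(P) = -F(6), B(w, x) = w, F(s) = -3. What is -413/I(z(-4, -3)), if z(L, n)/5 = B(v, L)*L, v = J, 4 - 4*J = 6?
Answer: -413/3 ≈ -137.67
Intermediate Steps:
J = -½ (J = 1 - ¼*6 = 1 - 3/2 = -½ ≈ -0.50000)
v = -½ ≈ -0.50000
z(L, n) = -5*L/2 (z(L, n) = 5*(-L/2) = -5*L/2)
I(P) = 3 (I(P) = -1*(-3) = 3)
-413/I(z(-4, -3)) = -413/3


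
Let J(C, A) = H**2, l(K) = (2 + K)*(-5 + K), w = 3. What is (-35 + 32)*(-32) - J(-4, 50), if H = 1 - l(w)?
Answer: -25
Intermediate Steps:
l(K) = (-5 + K)*(2 + K)
H = 11 (H = 1 - (-10 + 3**2 - 3*3) = 1 - (-10 + 9 - 9) = 1 - 1*(-10) = 1 + 10 = 11)
J(C, A) = 121 (J(C, A) = 11**2 = 121)
(-35 + 32)*(-32) - J(-4, 50) = (-35 + 32)*(-32) - 1*121 = -3*(-32) - 121 = 96 - 121 = -25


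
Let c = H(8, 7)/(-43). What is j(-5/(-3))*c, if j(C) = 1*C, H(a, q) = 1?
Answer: -5/129 ≈ -0.038760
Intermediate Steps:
j(C) = C
c = -1/43 (c = 1/(-43) = 1*(-1/43) = -1/43 ≈ -0.023256)
j(-5/(-3))*c = -5/(-3)*(-1/43) = -5*(-⅓)*(-1/43) = (5/3)*(-1/43) = -5/129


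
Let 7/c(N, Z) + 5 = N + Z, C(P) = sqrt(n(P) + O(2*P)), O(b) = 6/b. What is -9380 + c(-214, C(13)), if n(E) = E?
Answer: -5846770909/623321 - 14*sqrt(559)/623321 ≈ -9380.0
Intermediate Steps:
C(P) = sqrt(P + 3/P) (C(P) = sqrt(P + 6/((2*P))) = sqrt(P + 6*(1/(2*P))) = sqrt(P + 3/P))
c(N, Z) = 7/(-5 + N + Z) (c(N, Z) = 7/(-5 + (N + Z)) = 7/(-5 + N + Z))
-9380 + c(-214, C(13)) = -9380 + 7/(-5 - 214 + sqrt(13 + 3/13)) = -9380 + 7/(-5 - 214 + sqrt(172/13)) = -9380 + 7/(-5 - 214 + 2*sqrt(559)/13) = -9380 + 7/(-219 + 2*sqrt(559)/13)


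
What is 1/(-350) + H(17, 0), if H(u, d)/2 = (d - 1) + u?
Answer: 11199/350 ≈ 31.997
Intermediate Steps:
H(u, d) = -2 + 2*d + 2*u (H(u, d) = 2*((d - 1) + u) = 2*((-1 + d) + u) = 2*(-1 + d + u) = -2 + 2*d + 2*u)
1/(-350) + H(17, 0) = 1/(-350) + (-2 + 2*0 + 2*17) = -1/350 + (-2 + 0 + 34) = -1/350 + 32 = 11199/350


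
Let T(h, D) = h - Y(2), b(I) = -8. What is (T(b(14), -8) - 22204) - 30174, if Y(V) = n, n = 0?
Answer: -52386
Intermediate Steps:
Y(V) = 0
T(h, D) = h (T(h, D) = h - 1*0 = h + 0 = h)
(T(b(14), -8) - 22204) - 30174 = (-8 - 22204) - 30174 = -22212 - 30174 = -52386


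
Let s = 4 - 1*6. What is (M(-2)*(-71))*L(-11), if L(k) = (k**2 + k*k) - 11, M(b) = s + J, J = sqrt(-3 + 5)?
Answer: 32802 - 16401*sqrt(2) ≈ 9607.5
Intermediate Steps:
J = sqrt(2) ≈ 1.4142
s = -2 (s = 4 - 6 = -2)
M(b) = -2 + sqrt(2)
L(k) = -11 + 2*k**2 (L(k) = (k**2 + k**2) - 11 = 2*k**2 - 11 = -11 + 2*k**2)
(M(-2)*(-71))*L(-11) = ((-2 + sqrt(2))*(-71))*(-11 + 2*(-11)**2) = (142 - 71*sqrt(2))*(-11 + 2*121) = (142 - 71*sqrt(2))*(-11 + 242) = (142 - 71*sqrt(2))*231 = 32802 - 16401*sqrt(2)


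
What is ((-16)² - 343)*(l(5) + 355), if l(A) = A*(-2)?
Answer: -30015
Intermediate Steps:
l(A) = -2*A
((-16)² - 343)*(l(5) + 355) = ((-16)² - 343)*(-2*5 + 355) = (256 - 343)*(-10 + 355) = -87*345 = -30015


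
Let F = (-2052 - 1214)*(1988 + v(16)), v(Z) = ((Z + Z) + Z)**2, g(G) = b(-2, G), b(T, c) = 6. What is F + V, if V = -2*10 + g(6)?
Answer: -14017686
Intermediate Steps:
g(G) = 6
v(Z) = 9*Z**2 (v(Z) = (2*Z + Z)**2 = (3*Z)**2 = 9*Z**2)
V = -14 (V = -2*10 + 6 = -20 + 6 = -14)
F = -14017672 (F = (-2052 - 1214)*(1988 + 9*16**2) = -3266*(1988 + 9*256) = -3266*(1988 + 2304) = -3266*4292 = -14017672)
F + V = -14017672 - 14 = -14017686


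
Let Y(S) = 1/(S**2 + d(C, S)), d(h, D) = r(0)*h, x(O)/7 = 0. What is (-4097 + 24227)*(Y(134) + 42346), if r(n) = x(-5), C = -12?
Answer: 7653071480505/8978 ≈ 8.5242e+8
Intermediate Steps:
x(O) = 0 (x(O) = 7*0 = 0)
r(n) = 0
d(h, D) = 0 (d(h, D) = 0*h = 0)
Y(S) = S**(-2) (Y(S) = 1/(S**2 + 0) = 1/(S**2) = S**(-2))
(-4097 + 24227)*(Y(134) + 42346) = (-4097 + 24227)*(134**(-2) + 42346) = 20130*(1/17956 + 42346) = 20130*(760364777/17956) = 7653071480505/8978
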